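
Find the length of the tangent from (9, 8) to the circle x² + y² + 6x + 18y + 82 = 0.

Centre (−3, −9), r² = 8. |PO|² = (12)² + (17)² = 433.
The tangent meets the radius at right angles, so tangent² = |PO|² − r² = 433 − 8 = 425.

5√17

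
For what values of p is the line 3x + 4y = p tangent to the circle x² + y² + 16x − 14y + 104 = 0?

Tangency holds when the distance from the centre (−8, 7) to the line equals the radius 3:
|3·(−8) + 4·7 − p| / √25 = 3
|p − (4)| = 3·5, so p = 19 or p = −11.

p = −11 or p = 19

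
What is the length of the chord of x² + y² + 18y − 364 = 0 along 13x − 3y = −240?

Centre (0, −9), r² = 445. Perpendicular distance d from centre to line = |267| / √178 = 267/√178.
Chord = 2√(r² − d²) = 2·√(89/2) = √178.

√178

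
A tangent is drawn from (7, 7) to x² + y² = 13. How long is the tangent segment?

√85

The centre is (0, 0) and r = √13. The square of the distance from P to the centre is 49 + 49 = 98.
The tangent meets the radius at right angles, so tangent² = |PO|² − r² = 98 − 13 = 85.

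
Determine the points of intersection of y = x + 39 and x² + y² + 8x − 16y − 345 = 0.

From the line, y = x + 39. Substituting:
2x² + 70x + 552 = 0  ⟹  x² + 35x + 276 = 0
x = −12 or x = −23, giving (−12, 27) and (−23, 16).

(−23, 16) and (−12, 27)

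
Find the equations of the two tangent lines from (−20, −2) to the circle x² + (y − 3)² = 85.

Write the tangent as mx − y + (−2 − m·(−20)) = 0 and set its distance from the centre to √85:
(20m − (5))² = 85(m² + 1)
63m² − 40m − 12 = 0, so m = 6/7 or m = −2/9.
With m = 6/7: 6x − 7y = −106. With m = −2/9: 2x + 9y = −58.

6x − 7y = −106 and 2x + 9y = −58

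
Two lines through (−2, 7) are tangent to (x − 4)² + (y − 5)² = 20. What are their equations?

2x + y = 3 and x − 2y = −16

A line y − (7) = m(x − (−2)) is tangent when its distance from (4, 5) is 2√5:
(6m − (−2))² = 20(m² + 1)
2m² + 3m − 2 = 0, so m = −2 or m = 1/2.
With m = −2: 2x + y = 3. With m = 1/2: x − 2y = −16.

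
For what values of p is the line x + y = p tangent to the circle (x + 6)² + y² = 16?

Tangency holds when the distance from the centre (−6, 0) to the line equals the radius 4:
|1·(−6) + 1·0 − p| / √2 = 4
|p − (−6)| = 4√2.

p = −6 ± 4√2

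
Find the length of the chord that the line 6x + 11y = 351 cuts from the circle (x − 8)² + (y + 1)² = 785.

Centre (8, −1), r² = 785. Perpendicular distance d from centre to line = |−314| / √157 = 314/√157.
Half the chord is √(r² − d²) = √(157), so the full chord is 2√157.

2√157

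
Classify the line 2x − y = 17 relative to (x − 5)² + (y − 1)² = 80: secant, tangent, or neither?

Substituting the line into the circle gives 5x² − 82x + 269 = 0.
Δ = 6724 − 5380 = 1344.
Two real roots: the line is a secant.

secant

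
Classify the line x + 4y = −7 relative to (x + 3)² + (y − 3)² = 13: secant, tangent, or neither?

neither

Substituting the line into the circle gives 17x² + 134x + 297 = 0.
Δ = 17956 − 20196 = −2240.
No real roots: the line does not meet the circle.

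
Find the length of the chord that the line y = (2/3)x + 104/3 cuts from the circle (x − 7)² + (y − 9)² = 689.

The distance from (7, 9) to the line is 91/√13, and r² = 689.
Chord = 2√(r² − d²) = 2·√(52) = 4√13.

4√13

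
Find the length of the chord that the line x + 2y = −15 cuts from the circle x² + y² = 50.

2√5

Express y = (−15 − x)/2 and substitute into the circle:
5x² + 30x + 25 = 0  ⟹  x² + 6x + 5 = 0
x = −1 or x = −5, giving (−1, −7) and (−5, −5).
|(−1, −7) − (−5, −5)| = √((4)² + (−2)²) = 2√5.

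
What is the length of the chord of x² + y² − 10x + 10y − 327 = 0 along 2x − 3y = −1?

10√13

Express y = (1 + 2x)/3 and substitute into the circle:
13x² − 26x − 2912 = 0  ⟹  x² − 2x − 224 = 0
x = 16 or x = −14, giving (16, 11) and (−14, −9).
|(16, 11) − (−14, −9)| = √((30)² + (20)²) = 10√13.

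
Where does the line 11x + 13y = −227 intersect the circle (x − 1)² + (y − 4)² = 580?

(−23, 2) and (3, −20)

Express y = (−227 − 11x)/13 and substitute into the circle:
290x² + 5800x − 20010 = 0  ⟹  x² + 20x − 69 = 0
x = 3 or x = −23, giving (3, −20) and (−23, 2).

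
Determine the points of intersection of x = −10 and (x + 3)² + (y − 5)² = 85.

(−10, −1) and (−10, 11)

The line gives x = −10. Substituting into the circle:
y² − 10y − 11 = 0
y = 11 or y = −1, giving (−10, 11) and (−10, −1).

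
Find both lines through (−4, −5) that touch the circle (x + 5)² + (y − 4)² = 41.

A line y − (−5) = m(x − (−4)) is tangent when its distance from (−5, 4) is √41:
(−1m − (9))² = 41(m² + 1)
20m² − 9m − 20 = 0, so m = −4/5 or m = 5/4.
Through (−4, −5) these give 4x + 5y = −41 and 5x − 4y = 0.

4x + 5y = −41 and 5x − 4y = 0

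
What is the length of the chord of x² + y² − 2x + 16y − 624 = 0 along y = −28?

34

From the line, y = −28. Substituting:
x² − 2x − 288 = 0
x = 18 or x = −16, giving (18, −28) and (−16, −28).
Chord length = distance between (18, −28) and (−16, −28) = √1156 = 34.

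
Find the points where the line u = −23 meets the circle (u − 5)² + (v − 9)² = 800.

(−23, 5) and (−23, 13)

The line gives u = −23. Substituting into the circle:
v² − 18v + 65 = 0
v = 13 or v = 5, giving (−23, 13) and (−23, 5).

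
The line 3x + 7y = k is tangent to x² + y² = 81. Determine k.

k = ±9√58

The line touches the circle iff its distance from (0, 0) is 9:
|3·0 + 7·0 − k| / √58 = 9
|k| = 9√58.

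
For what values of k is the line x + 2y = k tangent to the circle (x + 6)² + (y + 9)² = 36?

Tangency holds when the distance from the centre (−6, −9) to the line equals the radius 6:
|1·(−6) + 2·(−9) − k| / √5 = 6
|k − (−24)| = 6√5.

k = −24 ± 6√5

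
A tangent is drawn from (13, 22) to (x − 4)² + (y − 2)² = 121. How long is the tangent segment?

The centre is (4, 2) and r = 11. The square of the distance from P to the centre is 81 + 400 = 481.
The tangent meets the radius at right angles, so tangent² = |PO|² − r² = 481 − 121 = 360.

6√10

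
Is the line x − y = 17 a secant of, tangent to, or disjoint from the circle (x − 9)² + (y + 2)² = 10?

disjoint

Centre (9, −2), r² = 10. Distance² from centre to line = (−6)²/2 = 18.
Since d² > r², the line lies outside the circle.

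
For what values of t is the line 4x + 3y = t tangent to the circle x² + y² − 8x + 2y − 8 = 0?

t = −12 or t = 38

Tangency holds when the distance from the centre (4, −1) to the line equals the radius 5:
|4·4 + 3·(−1) − t| / √25 = 5
|t − (13)| = 5·5, so t = 38 or t = −12.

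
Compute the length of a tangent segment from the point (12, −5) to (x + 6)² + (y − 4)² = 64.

√341

The centre is (−6, 4) and r = 8. The square of the distance from P to the centre is 324 + 81 = 405.
The tangent meets the radius at right angles, so tangent² = |PO|² − r² = 405 − 64 = 341.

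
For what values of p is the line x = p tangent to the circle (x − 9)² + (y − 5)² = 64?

p = 1 or p = 17

For a tangent, require d(centre, line) = r = 8.
|1·9 + 0·5 − p| / √1 = 8
|p − (9)| = 8, so p = 17 or p = 1.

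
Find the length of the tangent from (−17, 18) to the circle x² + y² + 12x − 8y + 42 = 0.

√307

Centre (−6, 4), r² = 10. |PO|² = (−11)² + (14)² = 317.
The tangent meets the radius at right angles, so tangent² = |PO|² − r² = 317 − 10 = 307.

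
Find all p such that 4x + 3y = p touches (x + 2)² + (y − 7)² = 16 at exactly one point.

p = −7 or p = 33

The line touches the circle iff its distance from (−2, 7) is 4:
|4·(−2) + 3·7 − p| / √25 = 4
|p − (13)| = 4·5, so p = 33 or p = −7.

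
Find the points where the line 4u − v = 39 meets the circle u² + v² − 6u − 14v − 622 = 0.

Express v = 4u − 39 and substitute into the circle:
17u² − 374u + 1445 = 0  ⟹  u² − 22u + 85 = 0
u = 17 or u = 5, giving (17, 29) and (5, −19).

(5, −19) and (17, 29)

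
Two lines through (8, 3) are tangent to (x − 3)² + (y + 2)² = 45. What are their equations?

Let a tangent through (8, 3) have slope m. Its distance from (3, −2) must equal 3√5:
(−5m − (−5))² = 45(m² + 1)
2m² + 5m + 2 = 0, so m = −2 or m = −1/2.
Through (8, 3) these give 2x + y = 19 and x + 2y = 14.

2x + y = 19 and x + 2y = 14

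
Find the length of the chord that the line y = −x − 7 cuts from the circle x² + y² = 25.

The distance from (0, 0) to the line is 7/√2, and r² = 25.
Half the chord is √(r² − d²) = √(1/2), so the full chord is √2.

√2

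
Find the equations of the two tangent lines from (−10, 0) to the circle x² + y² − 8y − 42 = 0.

Write the tangent as mx − y + (0 − m·(−10)) = 0 and set its distance from the centre to √58:
(10m − (4))² = 58(m² + 1)
21m² − 40m − 21 = 0, so m = 7/3 or m = −3/7.
With m = 7/3: 7x − 3y = −70. With m = −3/7: 3x + 7y = −30.

7x − 3y = −70 and 3x + 7y = −30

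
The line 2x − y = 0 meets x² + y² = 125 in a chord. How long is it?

Substitute y = 2x:
5x² − 125 = 0  ⟹  x² − 25 = 0
x = 5 or x = −5, giving (5, 10) and (−5, −10).
|(5, 10) − (−5, −10)| = √((10)² + (20)²) = 10√5.

10√5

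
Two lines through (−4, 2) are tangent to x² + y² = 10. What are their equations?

3x + y = −10 and x − 3y = −10

Let a tangent through (−4, 2) have slope m. Its distance from (0, 0) must equal √10:
(4m − (−2))² = 10(m² + 1)
3m² + 8m − 3 = 0, so m = −3 or m = 1/3.
Through (−4, 2) these give 3x + y = −10 and x − 3y = −10.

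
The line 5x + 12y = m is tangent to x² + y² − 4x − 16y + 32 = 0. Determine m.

m = 28 or m = 184

The line touches the circle iff its distance from (2, 8) is 6:
|5·2 + 12·8 − m| / √169 = 6
|m − (106)| = 6·13, so m = 184 or m = 28.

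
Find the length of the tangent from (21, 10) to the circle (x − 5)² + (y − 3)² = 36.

The centre is (5, 3) and r = 6. The square of the distance from P to the centre is 256 + 49 = 305.
By the tangent–radius right angle, tangent length = √(|PO|² − r²) = √269.

√269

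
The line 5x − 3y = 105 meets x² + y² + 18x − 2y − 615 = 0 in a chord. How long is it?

Express y = (−105 + 5x)/3 and substitute into the circle:
34x² − 918x + 6120 = 0  ⟹  x² − 27x + 180 = 0
x = 15 or x = 12, giving (15, −10) and (12, −15).
Chord length = distance between (15, −10) and (12, −15) = √34 = √34.

√34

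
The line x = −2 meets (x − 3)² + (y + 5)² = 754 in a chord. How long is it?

The line gives x = −2. Substituting into the circle:
y² + 10y − 704 = 0
y = 22 or y = −32, giving (−2, 22) and (−2, −32).
|(−2, 22) − (−2, −32)| = √((0)² + (54)²) = 54.

54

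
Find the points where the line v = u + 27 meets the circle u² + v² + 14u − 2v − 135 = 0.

(−18, 9) and (−15, 12)

Substitute v = u + 27:
2u² + 66u + 540 = 0  ⟹  u² + 33u + 270 = 0
u = −15 or u = −18, giving (−15, 12) and (−18, 9).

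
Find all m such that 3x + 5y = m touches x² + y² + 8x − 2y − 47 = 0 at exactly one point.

m = −7 ± 8√34

For a tangent, require d(centre, line) = r = 8.
|3·(−4) + 5·1 − m| / √34 = 8
|m − (−7)| = 8√34.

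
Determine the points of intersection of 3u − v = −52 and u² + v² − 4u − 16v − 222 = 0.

From the line, v = 3u + 52. Substituting:
10u² + 260u + 1650 = 0  ⟹  u² + 26u + 165 = 0
u = −11 or u = −15, giving (−11, 19) and (−15, 7).

(−15, 7) and (−11, 19)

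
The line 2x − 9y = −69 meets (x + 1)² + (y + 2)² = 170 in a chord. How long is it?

Express y = (69 + 2x)/9 and substitute into the circle:
85x² + 510x − 6120 = 0  ⟹  x² + 6x − 72 = 0
x = 6 or x = −12, giving (6, 9) and (−12, 5).
|(6, 9) − (−12, 5)| = √((18)² + (4)²) = 2√85.

2√85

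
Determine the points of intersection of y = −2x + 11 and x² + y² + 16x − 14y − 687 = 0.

(−12, 35) and (12, −13)

Express y = −2x + 11 and substitute into the circle:
5x² − 720 = 0  ⟹  x² − 144 = 0
x = 12 or x = −12, giving (12, −13) and (−12, 35).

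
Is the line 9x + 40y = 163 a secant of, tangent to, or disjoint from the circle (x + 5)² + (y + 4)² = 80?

disjoint

Substituting the line into the circle gives 1681x² + 10186x + 16329 = 0.
Discriminant = (10186)² − 4·1681·(16329) = −6041600 < 0.
No real roots: the line does not meet the circle.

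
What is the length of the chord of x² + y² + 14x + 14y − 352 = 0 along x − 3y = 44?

Express y = (−44 + x)/3 and substitute into the circle:
10x² + 80x − 3080 = 0  ⟹  x² + 8x − 308 = 0
x = 14 or x = −22, giving (14, −10) and (−22, −22).
Chord length = distance between (14, −10) and (−22, −22) = √1440 = 12√10.

12√10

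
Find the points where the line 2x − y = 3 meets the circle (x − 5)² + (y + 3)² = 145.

(−4, −11) and (6, 9)

Express y = 2x − 3 and substitute into the circle:
5x² − 10x − 120 = 0  ⟹  x² − 2x − 24 = 0
x = 6 or x = −4, giving (6, 9) and (−4, −11).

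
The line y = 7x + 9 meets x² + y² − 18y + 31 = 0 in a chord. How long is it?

10√2

Express y = 7x + 9 and substitute into the circle:
50x² − 50 = 0  ⟹  x² − 1 = 0
x = 1 or x = −1, giving (1, 16) and (−1, 2).
|(1, 16) − (−1, 2)| = √((2)² + (14)²) = 10√2.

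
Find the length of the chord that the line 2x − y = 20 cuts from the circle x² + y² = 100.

From the line, y = 2x − 20. Substituting:
5x² − 80x + 300 = 0  ⟹  x² − 16x + 60 = 0
x = 10 or x = 6, giving (10, 0) and (6, −8).
Chord length = distance between (10, 0) and (6, −8) = √80 = 4√5.

4√5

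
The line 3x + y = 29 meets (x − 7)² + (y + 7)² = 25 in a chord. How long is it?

The distance from (7, −7) to the line is 15/√10, and r² = 25.
Half the chord is √(r² − d²) = √(5/2), so the full chord is √10.

√10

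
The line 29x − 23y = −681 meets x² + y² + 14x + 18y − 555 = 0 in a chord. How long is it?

The distance from (−7, −9) to the line is 685/√1370, and r² = 685.
Half the chord is √(r² − d²) = √(685/2), so the full chord is √1370.

√1370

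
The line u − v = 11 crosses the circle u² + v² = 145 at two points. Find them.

(−1, −12) and (12, 1)

From the line, v = u − 11. Substituting:
2u² − 22u − 24 = 0  ⟹  u² − 11u − 12 = 0
u = 12 or u = −1, giving (12, 1) and (−1, −12).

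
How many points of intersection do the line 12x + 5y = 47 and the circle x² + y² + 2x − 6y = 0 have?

Centre (−1, 3), r² = 10. Distance² from centre to line = (−44)²/169 = 1936/169.
Since d² > r², the line lies outside the circle.

0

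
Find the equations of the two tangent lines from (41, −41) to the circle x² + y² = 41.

A line y − (−41) = m(x − (41)) is tangent when its distance from (0, 0) is √41:
(−41m − (41))² = 41(m² + 1)
20m² + 41m + 20 = 0, so m = −4/5 or m = −5/4.
With m = −4/5: 4x + 5y = −41. With m = −5/4: 5x + 4y = 41.

4x + 5y = −41 and 5x + 4y = 41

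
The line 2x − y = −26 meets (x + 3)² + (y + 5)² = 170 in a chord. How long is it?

From the line, y = 2x + 26. Substituting:
5x² + 130x + 800 = 0  ⟹  x² + 26x + 160 = 0
x = −10 or x = −16, giving (−10, 6) and (−16, −6).
Chord length = distance between (−10, 6) and (−16, −6) = √180 = 6√5.

6√5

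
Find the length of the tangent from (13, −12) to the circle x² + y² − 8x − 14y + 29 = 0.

The centre is (4, 7) and r = 6. The square of the distance from P to the centre is 81 + 361 = 442.
By the tangent–radius right angle, tangent length = √(|PO|² − r²) = √406.

√406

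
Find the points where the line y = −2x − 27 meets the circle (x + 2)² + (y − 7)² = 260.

(−18, 9) and (−10, −7)

Substitute y = −2x − 27:
5x² + 140x + 900 = 0  ⟹  x² + 28x + 180 = 0
x = −10 or x = −18, giving (−10, −7) and (−18, 9).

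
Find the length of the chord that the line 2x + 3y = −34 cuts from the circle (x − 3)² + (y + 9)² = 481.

12√13

Centre (3, −9), r² = 481. Perpendicular distance d from centre to line = |13| / √13 = 13/√13.
Chord = 2√(r² − d²) = 2·√(468) = 12√13.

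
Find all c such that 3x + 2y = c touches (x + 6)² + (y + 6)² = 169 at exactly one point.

For a tangent, require d(centre, line) = r = 13.
|3·(−6) + 2·(−6) − c| / √13 = 13
|c − (−30)| = 13√13.

c = −30 ± 13√13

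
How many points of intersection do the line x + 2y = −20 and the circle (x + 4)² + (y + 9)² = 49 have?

2

Substituting the line into the circle gives 5x² + 36x − 128 = 0.
Discriminant = (36)² − 4·5·(−128) = 3856 > 0.
Two real roots: the line is a secant.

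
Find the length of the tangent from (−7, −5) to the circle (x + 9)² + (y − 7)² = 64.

2√21

Centre (−9, 7), r² = 64. |PO|² = (2)² + (−12)² = 148.
Power of the point: PT² = |PO|² − r² = 84, so PT = 2√21.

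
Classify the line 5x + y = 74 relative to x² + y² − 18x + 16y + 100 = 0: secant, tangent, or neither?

Centre (9, −8), r² = 45. Distance² from centre to line = (−37)²/26 = 1369/26.
Since d² > r², the line lies outside the circle.

neither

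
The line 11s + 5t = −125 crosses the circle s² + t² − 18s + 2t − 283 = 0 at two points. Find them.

(−10, −3) and (−5, −14)

Express t = (−125 − 11s)/5 and substitute into the circle:
146s² + 2190s + 7300 = 0  ⟹  s² + 15s + 50 = 0
s = −5 or s = −10, giving (−5, −14) and (−10, −3).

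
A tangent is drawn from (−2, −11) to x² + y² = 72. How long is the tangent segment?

√53

The centre is (0, 0) and r = 6√2. The square of the distance from P to the centre is 4 + 121 = 125.
The tangent meets the radius at right angles, so tangent² = |PO|² − r² = 125 − 72 = 53.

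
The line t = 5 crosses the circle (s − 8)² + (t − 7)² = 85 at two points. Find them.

(−1, 5) and (17, 5)

Express t = 5 and substitute into the circle:
s² − 16s − 17 = 0
s = 17 or s = −1, giving (17, 5) and (−1, 5).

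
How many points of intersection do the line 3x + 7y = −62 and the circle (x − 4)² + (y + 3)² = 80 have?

2

Centre (4, −3), r² = 80. Distance² from centre to line = (53)²/58 = 2809/58.
Since d² < r², the line cuts the circle twice.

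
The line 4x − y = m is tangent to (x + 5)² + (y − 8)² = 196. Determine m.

For a tangent, require d(centre, line) = r = 14.
|4·(−5) − 1·8 − m| / √17 = 14
|m − (−28)| = 14√17.

m = −28 ± 14√17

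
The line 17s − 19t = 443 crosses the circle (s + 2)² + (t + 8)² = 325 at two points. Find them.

Express t = (−443 + 17s)/19 and substitute into the circle:
650s² − 8450s − 31200 = 0  ⟹  s² − 13s − 48 = 0
s = 16 or s = −3, giving (16, −9) and (−3, −26).

(−3, −26) and (16, −9)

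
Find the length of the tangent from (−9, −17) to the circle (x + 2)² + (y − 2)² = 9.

√401

With centre O = (−2, 2), |OP|² = 410 and r² = 9.
The tangent meets the radius at right angles, so tangent² = |PO|² − r² = 410 − 9 = 401.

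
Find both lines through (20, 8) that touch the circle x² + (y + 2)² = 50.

x − y = 12 and x − 7y = −36

A line y − (8) = m(x − (20)) is tangent when its distance from (0, −2) is 5√2:
(−20m − (−10))² = 50(m² + 1)
7m² − 8m + 1 = 0, so m = 1 or m = 1/7.
With m = 1: x − y = 12. With m = 1/7: x − 7y = −36.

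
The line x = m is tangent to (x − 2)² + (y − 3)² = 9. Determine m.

m = −1 or m = 5

The line touches the circle iff its distance from (2, 3) is 3:
|1·2 + 0·3 − m| / √1 = 3
|m − (2)| = 3, so m = 5 or m = −1.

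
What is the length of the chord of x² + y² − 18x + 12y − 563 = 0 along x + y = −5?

36√2

Centre (9, −6), r² = 680. Perpendicular distance d from centre to line = |8| / √2 = 8/√2.
Half the chord is √(r² − d²) = √(648), so the full chord is 36√2.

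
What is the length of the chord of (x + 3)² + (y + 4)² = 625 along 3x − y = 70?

5√10

The distance from (−3, −4) to the line is 75/√10, and r² = 625.
Half the chord is √(r² − d²) = √(125/2), so the full chord is 5√10.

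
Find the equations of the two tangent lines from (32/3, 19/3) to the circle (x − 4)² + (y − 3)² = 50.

Write the tangent as mx − y + (19/3 − m·(32/3)) = 0 and set its distance from the centre to 5√2:
(−20/3m − (−10/3))² = 50(m² + 1)
m² + 8m + 7 = 0, so m = −7 or m = −1.
With m = −7: 7x + y = 81. With m = −1: x + y = 17.

7x + y = 81 and x + y = 17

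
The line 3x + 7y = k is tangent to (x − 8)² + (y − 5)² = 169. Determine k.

The line touches the circle iff its distance from (8, 5) is 13:
|3·8 + 7·5 − k| / √58 = 13
|k − (59)| = 13√58.

k = 59 ± 13√58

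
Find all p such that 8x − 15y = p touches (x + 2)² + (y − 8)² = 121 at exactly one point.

p = −323 or p = 51

For a tangent, require d(centre, line) = r = 11.
|8·(−2) − 15·8 − p| / √289 = 11
|p − (−136)| = 11·17, so p = 51 or p = −323.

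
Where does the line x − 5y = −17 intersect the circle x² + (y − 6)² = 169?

Express y = (17 + x)/5 and substitute into the circle:
26x² − 26x − 4056 = 0  ⟹  x² − x − 156 = 0
x = 13 or x = −12, giving (13, 6) and (−12, 1).

(−12, 1) and (13, 6)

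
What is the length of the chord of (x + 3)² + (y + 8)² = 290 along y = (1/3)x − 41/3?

10√10

The distance from (−3, −8) to the line is 20/√10, and r² = 290.
Half the chord is √(r² − d²) = √(250), so the full chord is 10√10.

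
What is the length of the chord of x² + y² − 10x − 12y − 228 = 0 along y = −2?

The distance from (5, 6) to the line is 8, and r² = 289.
Chord = 2√(r² − d²) = 2·√(225) = 30.

30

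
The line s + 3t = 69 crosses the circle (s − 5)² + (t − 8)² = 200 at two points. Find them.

Express t = (69 − s)/3 and substitute into the circle:
10s² − 180s + 450 = 0  ⟹  s² − 18s + 45 = 0
s = 15 or s = 3, giving (15, 18) and (3, 22).

(3, 22) and (15, 18)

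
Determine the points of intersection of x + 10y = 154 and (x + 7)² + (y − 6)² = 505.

(−26, 18) and (14, 14)

From the line, y = (154 − x)/10. Substituting:
101x² + 1212x − 36764 = 0  ⟹  x² + 12x − 364 = 0
x = 14 or x = −26, giving (14, 14) and (−26, 18).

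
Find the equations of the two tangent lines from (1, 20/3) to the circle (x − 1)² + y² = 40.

x − 3y = −19 and x + 3y = 21

Write the tangent as mx − y + (20/3 − m·(1)) = 0 and set its distance from the centre to 2√10:
(0m − (−20/3))² = 40(m² + 1)
9m² − 1 = 0, so m = 1/3 or m = −1/3.
Through (1, 20/3) these give x − 3y = −19 and x + 3y = 21.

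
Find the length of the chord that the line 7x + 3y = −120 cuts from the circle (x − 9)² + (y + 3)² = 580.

Substitute y = (−120 − 7x)/3:
58x² + 1392x + 7830 = 0  ⟹  x² + 24x + 135 = 0
x = −9 or x = −15, giving (−9, −19) and (−15, −5).
Chord length = distance between (−9, −19) and (−15, −5) = √232 = 2√58.

2√58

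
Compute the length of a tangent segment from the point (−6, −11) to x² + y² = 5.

2√38

Centre (0, 0), r² = 5. |PO|² = (−6)² + (−11)² = 157.
By the tangent–radius right angle, tangent length = √(|PO|² − r²) = √152 = 2√38.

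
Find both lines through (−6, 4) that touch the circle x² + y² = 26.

Let a tangent through (−6, 4) have slope m. Its distance from (0, 0) must equal √26:
[m·(6) − (−4)]² = 26(m² + 1)
5m² + 24m − 5 = 0, so m = 1/5 or m = −5.
With m = 1/5: x − 5y = −26. With m = −5: 5x + y = −26.

x − 5y = −26 and 5x + y = −26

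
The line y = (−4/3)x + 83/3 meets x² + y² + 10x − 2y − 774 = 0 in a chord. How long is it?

40

Centre (−5, 1), r² = 800. Perpendicular distance d from centre to line = |−100| / √25 = 100/√25.
Chord = 2√(r² − d²) = 2·√(400) = 40.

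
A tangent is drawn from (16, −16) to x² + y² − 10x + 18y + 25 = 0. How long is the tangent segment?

The centre is (5, −9) and r = 9. The square of the distance from P to the centre is 121 + 49 = 170.
The tangent meets the radius at right angles, so tangent² = |PO|² − r² = 170 − 81 = 89.

√89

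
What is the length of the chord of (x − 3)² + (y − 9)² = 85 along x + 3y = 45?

5√10

Centre (3, 9), r² = 85. Perpendicular distance d from centre to line = |−15| / √10 = 15/√10.
Half the chord is √(r² − d²) = √(125/2), so the full chord is 5√10.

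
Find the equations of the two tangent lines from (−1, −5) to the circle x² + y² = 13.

A line y − (−5) = m(x − (−1)) is tangent when its distance from (0, 0) is √13:
(1m − (5))² = 13(m² + 1)
6m² + 5m − 6 = 0, so m = 2/3 or m = −3/2.
Through (−1, −5) these give 2x − 3y = 13 and 3x + 2y = −13.

2x − 3y = 13 and 3x + 2y = −13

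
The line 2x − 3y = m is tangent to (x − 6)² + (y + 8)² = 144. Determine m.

For a tangent, require d(centre, line) = r = 12.
|2·6 − 3·(−8) − m| / √13 = 12
|m − (36)| = 12√13.

m = 36 ± 12√13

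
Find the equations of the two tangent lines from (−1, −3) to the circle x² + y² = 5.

Write the tangent as mx − y + (−3 − m·(−1)) = 0 and set its distance from the centre to √5:
(1m − (3))² = 5(m² + 1)
2m² + 3m − 2 = 0, so m = 1/2 or m = −2.
Through (−1, −3) these give x − 2y = 5 and 2x + y = −5.

x − 2y = 5 and 2x + y = −5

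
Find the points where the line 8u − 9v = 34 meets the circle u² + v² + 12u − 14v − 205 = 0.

(−7, −10) and (11, 6)

Substitute v = (−34 + 8u)/9:
145u² − 580u − 11165 = 0  ⟹  u² − 4u − 77 = 0
u = 11 or u = −7, giving (11, 6) and (−7, −10).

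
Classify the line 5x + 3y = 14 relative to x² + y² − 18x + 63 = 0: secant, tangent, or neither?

neither

d² = (5·9 + 3·0 − (14))²/34 = 961/34; r² = 18.
Since d² > r², the line lies outside the circle.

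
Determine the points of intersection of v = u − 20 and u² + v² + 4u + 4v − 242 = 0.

(3, −17) and (13, −7)

Substitute v = u − 20:
2u² − 32u + 78 = 0  ⟹  u² − 16u + 39 = 0
u = 13 or u = 3, giving (13, −7) and (3, −17).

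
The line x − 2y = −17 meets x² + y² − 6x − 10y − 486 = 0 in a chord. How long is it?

Centre (3, 5), r² = 520. Perpendicular distance d from centre to line = |10| / √5 = 10/√5.
Half the chord is √(r² − d²) = √(500), so the full chord is 20√5.

20√5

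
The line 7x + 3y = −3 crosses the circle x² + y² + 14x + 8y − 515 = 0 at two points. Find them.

From the line, y = (−3 − 7x)/3. Substituting:
58x² − 4698 = 0  ⟹  x² − 81 = 0
x = 9 or x = −9, giving (9, −22) and (−9, 20).

(−9, 20) and (9, −22)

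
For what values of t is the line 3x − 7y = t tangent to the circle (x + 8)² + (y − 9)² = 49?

For a tangent, require d(centre, line) = r = 7.
|3·(−8) − 7·9 − t| / √58 = 7
|t − (−87)| = 7√58.

t = −87 ± 7√58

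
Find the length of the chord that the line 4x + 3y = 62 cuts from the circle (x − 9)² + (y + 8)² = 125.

Substitute y = (62 − 4x)/3:
25x² − 850x + 7000 = 0  ⟹  x² − 34x + 280 = 0
x = 20 or x = 14, giving (20, −6) and (14, 2).
|(20, −6) − (14, 2)| = √((6)² + (−8)²) = 10.

10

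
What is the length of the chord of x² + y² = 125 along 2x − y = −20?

6√5

The distance from (0, 0) to the line is 20/√5, and r² = 125.
Chord = 2√(r² − d²) = 2·√(45) = 6√5.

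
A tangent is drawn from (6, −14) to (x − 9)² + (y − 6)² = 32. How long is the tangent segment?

Centre (9, 6), r² = 32. |PO|² = (−3)² + (−20)² = 409.
The tangent meets the radius at right angles, so tangent² = |PO|² − r² = 409 − 32 = 377.

√377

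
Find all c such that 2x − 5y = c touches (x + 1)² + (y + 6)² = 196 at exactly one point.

The line touches the circle iff its distance from (−1, −6) is 14:
|2·(−1) − 5·(−6) − c| / √29 = 14
|c − (28)| = 14√29.

c = 28 ± 14√29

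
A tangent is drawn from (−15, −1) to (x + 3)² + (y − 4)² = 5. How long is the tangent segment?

2√41

Centre (−3, 4), r² = 5. |PO|² = (−12)² + (−5)² = 169.
The tangent meets the radius at right angles, so tangent² = |PO|² − r² = 169 − 5 = 164.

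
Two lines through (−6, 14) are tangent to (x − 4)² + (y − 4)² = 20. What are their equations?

x + 2y = 22 and 2x + y = 2

Write the tangent as mx − y + (14 − m·(−6)) = 0 and set its distance from the centre to 2√5:
[m·(10) − (−10)]² = 20(m² + 1)
2m² + 5m + 2 = 0, so m = −1/2 or m = −2.
With m = −1/2: x + 2y = 22. With m = −2: 2x + y = 2.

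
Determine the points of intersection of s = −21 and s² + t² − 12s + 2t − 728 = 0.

The line gives s = −21. Substituting into the circle:
t² + 2t − 35 = 0
t = 5 or t = −7, giving (−21, 5) and (−21, −7).

(−21, −7) and (−21, 5)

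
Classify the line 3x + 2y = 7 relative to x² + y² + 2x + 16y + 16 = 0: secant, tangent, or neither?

neither

Substituting the line into the circle gives 13x² − 130x + 337 = 0.
Discriminant = (−130)² − 4·13·(337) = −624 < 0.
No real roots: the line does not meet the circle.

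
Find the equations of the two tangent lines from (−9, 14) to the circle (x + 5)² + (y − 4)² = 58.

3x + 7y = 71 and 7x − 3y = −105

Let a tangent through (−9, 14) have slope m. Its distance from (−5, 4) must equal √58:
[m·(4) − (−10)]² = 58(m² + 1)
21m² − 40m − 21 = 0, so m = −3/7 or m = 7/3.
Through (−9, 14) these give 3x + 7y = 71 and 7x − 3y = −105.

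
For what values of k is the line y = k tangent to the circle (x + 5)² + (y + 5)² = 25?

For a tangent, require d(centre, line) = r = 5.
|0·(−5) + 1·(−5) − k| / √1 = 5
|k − (−5)| = 5, so k = 0 or k = −10.

k = −10 or k = 0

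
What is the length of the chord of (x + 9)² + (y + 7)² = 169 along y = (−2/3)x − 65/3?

6√13

The distance from (−9, −7) to the line is 26/√13, and r² = 169.
Half the chord is √(r² − d²) = √(117), so the full chord is 6√13.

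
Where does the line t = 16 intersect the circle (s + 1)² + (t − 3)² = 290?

(−12, 16) and (10, 16)

Substitute t = 16:
s² + 2s − 120 = 0
s = 10 or s = −12, giving (10, 16) and (−12, 16).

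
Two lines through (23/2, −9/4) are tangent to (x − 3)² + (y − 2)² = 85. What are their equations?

Write the tangent as mx − y + (−9/4 − m·(23/2)) = 0 and set its distance from the centre to √85:
[m·(−17/2) − (17/4)]² = 85(m² + 1)
12m² − 68m + 63 = 0, so m = 7/6 or m = 9/2.
Through (23/2, −9/4) these give 7x − 6y = 94 and 9x − 2y = 108.

7x − 6y = 94 and 9x − 2y = 108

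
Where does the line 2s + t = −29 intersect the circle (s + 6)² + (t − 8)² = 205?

Substitute t = −2s − 29:
5s² + 160s + 1200 = 0  ⟹  s² + 32s + 240 = 0
s = −12 or s = −20, giving (−12, −5) and (−20, 11).

(−20, 11) and (−12, −5)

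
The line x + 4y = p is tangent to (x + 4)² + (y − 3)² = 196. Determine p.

Tangency holds when the distance from the centre (−4, 3) to the line equals the radius 14:
|1·(−4) + 4·3 − p| / √17 = 14
|p − (8)| = 14√17.

p = 8 ± 14√17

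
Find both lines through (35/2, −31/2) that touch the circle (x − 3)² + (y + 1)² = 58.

7x + 3y = 76 and 3x + 7y = −56

A line y − (−31/2) = m(x − (35/2)) is tangent when its distance from (3, −1) is √58:
(−29/2m − (29/2))² = 58(m² + 1)
21m² + 58m + 21 = 0, so m = −7/3 or m = −3/7.
Through (35/2, −31/2) these give 7x + 3y = 76 and 3x + 7y = −56.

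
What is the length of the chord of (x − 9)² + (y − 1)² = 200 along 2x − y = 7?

12√5

Substitute y = 2x − 7:
5x² − 50x − 55 = 0  ⟹  x² − 10x − 11 = 0
x = 11 or x = −1, giving (11, 15) and (−1, −9).
|(11, 15) − (−1, −9)| = √((12)² + (24)²) = 12√5.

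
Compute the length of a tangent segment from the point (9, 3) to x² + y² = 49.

With centre O = (0, 0), |OP|² = 90 and r² = 49.
The tangent meets the radius at right angles, so tangent² = |PO|² − r² = 90 − 49 = 41.

√41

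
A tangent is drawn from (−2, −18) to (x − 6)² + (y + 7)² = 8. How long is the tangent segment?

Centre (6, −7), r² = 8. |PO|² = (−8)² + (−11)² = 185.
By the tangent–radius right angle, tangent length = √(|PO|² − r²) = √177.

√177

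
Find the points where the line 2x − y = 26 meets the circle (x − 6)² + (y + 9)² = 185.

(2, −22) and (14, 2)

Express y = 2x − 26 and substitute into the circle:
5x² − 80x + 140 = 0  ⟹  x² − 16x + 28 = 0
x = 14 or x = 2, giving (14, 2) and (2, −22).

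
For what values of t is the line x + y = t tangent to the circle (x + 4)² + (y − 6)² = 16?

Tangency holds when the distance from the centre (−4, 6) to the line equals the radius 4:
|1·(−4) + 1·6 − t| / √2 = 4
|t − (2)| = 4√2.

t = 2 ± 4√2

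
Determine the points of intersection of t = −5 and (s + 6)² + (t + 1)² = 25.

(−9, −5) and (−3, −5)

Express t = −5 and substitute into the circle:
s² + 12s + 27 = 0
s = −3 or s = −9, giving (−3, −5) and (−9, −5).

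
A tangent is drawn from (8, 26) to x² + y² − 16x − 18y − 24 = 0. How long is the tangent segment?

With centre O = (8, 9), |OP|² = 289 and r² = 169.
Power of the point: PT² = |PO|² − r² = 120, so PT = 2√30.

2√30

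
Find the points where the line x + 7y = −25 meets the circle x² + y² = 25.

From the line, y = (−25 − x)/7. Substituting:
50x² + 50x − 600 = 0  ⟹  x² + x − 12 = 0
x = 3 or x = −4, giving (3, −4) and (−4, −3).

(−4, −3) and (3, −4)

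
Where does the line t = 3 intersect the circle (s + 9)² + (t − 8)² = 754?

From the line, t = 3. Substituting:
s² + 18s − 648 = 0
s = 18 or s = −36, giving (18, 3) and (−36, 3).

(−36, 3) and (18, 3)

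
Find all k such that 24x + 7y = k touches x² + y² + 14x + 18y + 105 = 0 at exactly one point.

The line touches the circle iff its distance from (−7, −9) is 5:
|24·(−7) + 7·(−9) − k| / √625 = 5
|k − (−231)| = 5·25, so k = −106 or k = −356.

k = −356 or k = −106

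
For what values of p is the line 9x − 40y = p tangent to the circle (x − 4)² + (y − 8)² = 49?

p = −571 or p = 3

Tangency holds when the distance from the centre (4, 8) to the line equals the radius 7:
|9·4 − 40·8 − p| / √1681 = 7
|p − (−284)| = 7·41, so p = 3 or p = −571.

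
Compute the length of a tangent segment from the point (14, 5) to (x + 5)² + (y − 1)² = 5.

2√93

With centre O = (−5, 1), |OP|² = 377 and r² = 5.
Power of the point: PT² = |PO|² − r² = 372, so PT = 2√93.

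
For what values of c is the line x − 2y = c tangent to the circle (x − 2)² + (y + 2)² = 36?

Tangency holds when the distance from the centre (2, −2) to the line equals the radius 6:
|1·2 − 2·(−2) − c| / √5 = 6
|c − (6)| = 6√5.

c = 6 ± 6√5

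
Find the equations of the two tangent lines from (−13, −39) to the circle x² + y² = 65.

7x − 4y = 65 and 8x − y = −65

Write the tangent as mx − y + (−39 − m·(−13)) = 0 and set its distance from the centre to √65:
[m·(13) − (39)]² = 65(m² + 1)
4m² − 39m + 56 = 0, so m = 7/4 or m = 8.
Through (−13, −39) these give 7x − 4y = 65 and 8x − y = −65.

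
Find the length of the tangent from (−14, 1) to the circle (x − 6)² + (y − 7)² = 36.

20

With centre O = (6, 7), |OP|² = 436 and r² = 36.
The tangent meets the radius at right angles, so tangent² = |PO|² − r² = 436 − 36 = 400.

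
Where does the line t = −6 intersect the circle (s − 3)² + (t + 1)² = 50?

(−2, −6) and (8, −6)

Substitute t = −6:
s² − 6s − 16 = 0
s = 8 or s = −2, giving (8, −6) and (−2, −6).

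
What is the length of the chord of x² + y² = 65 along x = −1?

The distance from (0, 0) to the line is 1, and r² = 65.
Half the chord is √(r² − d²) = √(64), so the full chord is 16.

16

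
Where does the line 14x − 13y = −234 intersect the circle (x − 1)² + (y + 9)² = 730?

From the line, y = (234 + 14x)/13. Substituting:
365x² + 9490x = 0  ⟹  x² + 26x = 0
x = 0 or x = −26, giving (0, 18) and (−26, −10).

(−26, −10) and (0, 18)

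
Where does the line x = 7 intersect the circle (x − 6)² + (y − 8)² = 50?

(7, 1) and (7, 15)

The line gives x = 7. Substituting into the circle:
y² − 16y + 15 = 0
y = 15 or y = 1, giving (7, 15) and (7, 1).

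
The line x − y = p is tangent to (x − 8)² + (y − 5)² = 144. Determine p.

p = 3 ± 12√2

The line touches the circle iff its distance from (8, 5) is 12:
|1·8 − 1·5 − p| / √2 = 12
|p − (3)| = 12√2.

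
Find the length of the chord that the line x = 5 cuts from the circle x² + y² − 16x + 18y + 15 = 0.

22

The distance from (8, −9) to the line is 3, and r² = 130.
Chord = 2√(r² − d²) = 2·√(121) = 22.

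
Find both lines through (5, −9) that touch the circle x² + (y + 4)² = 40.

3x − y = 24 and x − 3y = 32

Write the tangent as mx − y + (−9 − m·(5)) = 0 and set its distance from the centre to 2√10:
(−5m − (5))² = 40(m² + 1)
3m² − 10m + 3 = 0, so m = 3 or m = 1/3.
With m = 3: 3x − y = 24. With m = 1/3: x − 3y = 32.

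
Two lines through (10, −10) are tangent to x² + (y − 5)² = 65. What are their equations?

8x + y = 70 and 4x + 7y = −30

A line y − (−10) = m(x − (10)) is tangent when its distance from (0, 5) is √65:
[m·(−10) − (15)]² = 65(m² + 1)
7m² + 60m + 32 = 0, so m = −8 or m = −4/7.
With m = −8: 8x + y = 70. With m = −4/7: 4x + 7y = −30.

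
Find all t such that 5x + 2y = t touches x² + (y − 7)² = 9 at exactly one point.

t = 14 ± 3√29

For a tangent, require d(centre, line) = r = 3.
|5·0 + 2·7 − t| / √29 = 3
|t − (14)| = 3√29.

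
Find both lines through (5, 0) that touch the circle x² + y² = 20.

Write the tangent as mx − y + (0 − m·(5)) = 0 and set its distance from the centre to 2√5:
(−5m − (0))² = 20(m² + 1)
m² − 4 = 0, so m = 2 or m = −2.
With m = 2: 2x − y = 10. With m = −2: 2x + y = 10.

2x − y = 10 and 2x + y = 10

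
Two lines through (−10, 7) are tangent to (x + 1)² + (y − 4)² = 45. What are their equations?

2x + y = −13 and x − 2y = −24

A line y − (7) = m(x − (−10)) is tangent when its distance from (−1, 4) is 3√5:
[m·(9) − (−3)]² = 45(m² + 1)
2m² + 3m − 2 = 0, so m = −2 or m = 1/2.
With m = −2: 2x + y = −13. With m = 1/2: x − 2y = −24.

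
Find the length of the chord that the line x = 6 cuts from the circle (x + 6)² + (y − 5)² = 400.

32

The line gives x = 6. Substituting into the circle:
y² − 10y − 231 = 0
y = 21 or y = −11, giving (6, 21) and (6, −11).
Chord length = distance between (6, 21) and (6, −11) = √1024 = 32.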